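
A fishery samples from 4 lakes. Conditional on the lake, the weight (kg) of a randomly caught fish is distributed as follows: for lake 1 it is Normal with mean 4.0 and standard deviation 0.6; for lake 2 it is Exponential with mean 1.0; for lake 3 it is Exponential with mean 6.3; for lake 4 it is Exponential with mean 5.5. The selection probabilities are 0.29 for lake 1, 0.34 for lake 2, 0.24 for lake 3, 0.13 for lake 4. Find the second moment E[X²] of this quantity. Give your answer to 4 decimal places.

32.3406

For each component E[X²] = Var + (mean)², giving 1: 16.36; 2: 2; 3: 79.38; 4: 60.5.
Overall E[X²] = 0.29·16.36 + 0.34·2 + 0.24·79.38 + 0.13·60.5 = 32.3406.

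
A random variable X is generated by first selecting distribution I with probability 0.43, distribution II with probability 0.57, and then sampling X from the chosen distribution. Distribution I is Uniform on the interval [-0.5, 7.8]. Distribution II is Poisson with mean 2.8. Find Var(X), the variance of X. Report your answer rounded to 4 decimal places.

4.2416

Per component, I: μ=3.65, E[X²]=19.0633; II: μ=2.8, E[X²]=10.64.
E[X] = 0.43·3.65 + 0.57·2.8 = 3.1655.
E[X²] = 0.43·19.0633 + 0.57·10.64 = 14.262.
Var(X) = E[X²] − (E[X])² = 14.262 − 10.0204 = 4.24164.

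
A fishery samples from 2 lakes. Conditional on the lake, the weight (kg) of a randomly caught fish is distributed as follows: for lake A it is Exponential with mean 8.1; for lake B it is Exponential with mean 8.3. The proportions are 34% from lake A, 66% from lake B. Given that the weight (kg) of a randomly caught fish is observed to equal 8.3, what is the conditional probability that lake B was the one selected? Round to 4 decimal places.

Likelihoods f(8.3 | ·): A: 0.0443095; B: 0.0443228.
Posterior ∝ prior × likelihood. Numerator for B: 0.66·0.0443228 = 0.0292531.
Normalizing constant: 0.34·0.0443095 + 0.66·0.0443228 = 0.0443183.
P(B | observation) = 0.0292531 / 0.0443183 = 0.660067.

0.6601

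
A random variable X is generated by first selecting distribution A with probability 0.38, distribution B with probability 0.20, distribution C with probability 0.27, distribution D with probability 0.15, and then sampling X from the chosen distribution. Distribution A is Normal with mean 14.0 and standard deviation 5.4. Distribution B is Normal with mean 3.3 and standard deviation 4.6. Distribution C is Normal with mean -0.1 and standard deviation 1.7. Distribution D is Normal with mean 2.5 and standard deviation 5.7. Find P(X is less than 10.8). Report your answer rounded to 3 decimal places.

0.704

Conditional on each component, P(X < 10.8): A: 0.276727; B: 0.948495; C: 1; D: 0.927323.
By total probability, P(X < 10.8) = 0.38·0.276727 + 0.2·0.948495 + 0.27·1 + 0.15·0.927323 = 0.703954.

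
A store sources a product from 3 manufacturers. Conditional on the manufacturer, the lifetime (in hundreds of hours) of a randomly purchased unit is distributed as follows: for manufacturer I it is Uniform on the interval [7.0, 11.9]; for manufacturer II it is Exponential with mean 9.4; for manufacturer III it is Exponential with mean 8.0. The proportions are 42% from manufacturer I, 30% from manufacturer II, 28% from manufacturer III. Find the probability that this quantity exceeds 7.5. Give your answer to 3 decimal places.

Conditional on each manufacturer, P(X > 7.5): I: 0.897959; II: 0.450286; III: 0.391606.
By total probability, P(X > 7.5) = 0.42·0.897959 + 0.3·0.450286 + 0.28·0.391606 = 0.621878.

0.622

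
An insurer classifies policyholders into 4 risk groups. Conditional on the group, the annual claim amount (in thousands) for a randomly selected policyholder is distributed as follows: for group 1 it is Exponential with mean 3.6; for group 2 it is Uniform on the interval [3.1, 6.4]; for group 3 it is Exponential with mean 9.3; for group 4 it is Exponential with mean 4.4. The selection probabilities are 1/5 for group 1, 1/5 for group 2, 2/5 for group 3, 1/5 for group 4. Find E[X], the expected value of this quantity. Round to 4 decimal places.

6.2700

Component means — 1: 3.6; 2: 4.75; 3: 9.3; 4: 4.4.
E[X] = 0.2·3.6 + 0.2·4.75 + 0.4·9.3 + 0.2·4.4 = 6.27.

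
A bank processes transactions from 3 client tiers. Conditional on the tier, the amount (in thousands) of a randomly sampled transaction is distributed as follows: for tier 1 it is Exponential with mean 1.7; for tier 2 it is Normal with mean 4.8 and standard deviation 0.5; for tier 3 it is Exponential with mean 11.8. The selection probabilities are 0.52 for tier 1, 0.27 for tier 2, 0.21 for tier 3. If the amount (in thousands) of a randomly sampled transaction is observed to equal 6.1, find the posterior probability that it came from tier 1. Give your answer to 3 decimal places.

0.320

Likelihoods f(6.1 | ·): 1: 0.016263; 2: 0.0271659; 3: 0.050537.
Posterior ∝ prior × likelihood. Numerator for 1: 0.52·0.016263 = 0.00845675.
Normalizing constant: 0.52·0.016263 + 0.27·0.0271659 + 0.21·0.050537 = 0.0264043.
P(1 | observation) = 0.00845675 / 0.0264043 = 0.320279.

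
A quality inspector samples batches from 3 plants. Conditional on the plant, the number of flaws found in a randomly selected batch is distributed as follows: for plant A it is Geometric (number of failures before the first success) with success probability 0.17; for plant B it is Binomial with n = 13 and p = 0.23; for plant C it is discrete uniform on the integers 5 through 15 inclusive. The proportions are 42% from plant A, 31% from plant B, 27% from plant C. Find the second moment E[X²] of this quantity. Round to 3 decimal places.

55.259

For each component E[X²] = Var + (mean)², giving A: 52.5571; B: 11.2424; C: 110.
Overall E[X²] = 0.42·52.5571 + 0.31·11.2424 + 0.27·110 = 55.2591.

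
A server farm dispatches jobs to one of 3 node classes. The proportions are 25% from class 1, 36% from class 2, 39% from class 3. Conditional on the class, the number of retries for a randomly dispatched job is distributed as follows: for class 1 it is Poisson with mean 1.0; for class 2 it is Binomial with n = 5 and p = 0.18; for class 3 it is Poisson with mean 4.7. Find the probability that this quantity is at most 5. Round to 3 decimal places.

Conditional on each class, P(X ≤ 5): 1: 0.999406; 2: 1; 3: 0.668438.
By total probability, P(X ≤ 5) = 0.25·0.999406 + 0.36·1 + 0.39·0.668438 = 0.870542.

0.871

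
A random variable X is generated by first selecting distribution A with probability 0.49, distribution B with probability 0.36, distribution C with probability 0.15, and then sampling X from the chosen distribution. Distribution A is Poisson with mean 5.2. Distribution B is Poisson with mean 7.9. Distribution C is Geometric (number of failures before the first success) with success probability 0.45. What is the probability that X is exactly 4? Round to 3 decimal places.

0.110

Conditional on each component, P(X = 4): A: 0.168063; B: 0.0601687; C: 0.0411778.
By total probability, P(X = 4) = 0.49·0.168063 + 0.36·0.0601687 + 0.15·0.0411778 = 0.110188.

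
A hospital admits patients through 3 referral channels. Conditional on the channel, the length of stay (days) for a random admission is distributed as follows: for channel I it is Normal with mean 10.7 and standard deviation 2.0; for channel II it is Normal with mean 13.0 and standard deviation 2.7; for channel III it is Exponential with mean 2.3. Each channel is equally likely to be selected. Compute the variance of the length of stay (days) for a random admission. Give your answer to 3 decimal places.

26.676

Per component, I: μ=10.7, E[X²]=118.49; II: μ=13, E[X²]=176.29; III: μ=2.3, E[X²]=10.58.
E[X] = 0.333333·10.7 + 0.333333·13 + 0.333333·2.3 = 8.66667.
E[X²] = 0.333333·118.49 + 0.333333·176.29 + 0.333333·10.58 = 101.787.
Var(X) = E[X²] − (E[X])² = 101.787 − 75.1111 = 26.6756.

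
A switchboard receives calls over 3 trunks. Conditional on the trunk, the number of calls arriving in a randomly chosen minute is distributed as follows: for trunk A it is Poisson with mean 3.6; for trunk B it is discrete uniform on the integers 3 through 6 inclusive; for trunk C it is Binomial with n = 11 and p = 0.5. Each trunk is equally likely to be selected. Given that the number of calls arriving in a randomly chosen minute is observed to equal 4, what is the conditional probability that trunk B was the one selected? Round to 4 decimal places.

Likelihoods P(X=4 | ·): A: 0.191222; B: 0.25; C: 0.161133.
Posterior ∝ prior × likelihood. Numerator for B: 0.333333·0.25 = 0.0833333.
Normalizing constant: 0.333333·0.191222 + 0.333333·0.25 + 0.333333·0.161133 = 0.200785.
P(B | observation) = 0.0833333 / 0.200785 = 0.415038.

0.4150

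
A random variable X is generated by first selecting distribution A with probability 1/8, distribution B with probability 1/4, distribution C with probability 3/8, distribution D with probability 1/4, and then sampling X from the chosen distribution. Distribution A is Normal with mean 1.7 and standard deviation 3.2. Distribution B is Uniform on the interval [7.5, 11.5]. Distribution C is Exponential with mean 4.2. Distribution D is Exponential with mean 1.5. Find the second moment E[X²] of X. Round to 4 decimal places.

For each component E[X²] = Var + (mean)², giving A: 13.13; B: 91.5833; C: 35.28; D: 4.5.
Overall E[X²] = 0.125·13.13 + 0.25·91.5833 + 0.375·35.28 + 0.25·4.5 = 38.8921.

38.8921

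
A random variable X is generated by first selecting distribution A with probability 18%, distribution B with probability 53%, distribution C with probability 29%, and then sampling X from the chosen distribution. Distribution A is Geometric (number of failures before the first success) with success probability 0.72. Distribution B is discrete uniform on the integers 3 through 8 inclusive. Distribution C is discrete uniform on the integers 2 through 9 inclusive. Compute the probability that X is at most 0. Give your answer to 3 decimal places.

0.130

Conditional on each component, P(X ≤ 0): A: 0.72; B: 0; C: 0.
By total probability, P(X ≤ 0) = 0.18·0.72 + 0.53·0 + 0.29·0 = 0.1296.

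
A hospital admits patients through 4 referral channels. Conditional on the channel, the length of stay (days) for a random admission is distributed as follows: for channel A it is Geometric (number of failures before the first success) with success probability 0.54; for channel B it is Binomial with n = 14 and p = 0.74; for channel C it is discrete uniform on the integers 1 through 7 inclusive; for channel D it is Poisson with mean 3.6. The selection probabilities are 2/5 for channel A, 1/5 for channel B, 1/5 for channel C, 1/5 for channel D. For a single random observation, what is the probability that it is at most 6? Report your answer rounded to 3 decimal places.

Conditional on each channel, P(X ≤ 6): A: 0.995642; B: 0.0131924; C: 0.857143; D: 0.926727.
By total probability, P(X ≤ 6) = 0.4·0.995642 + 0.2·0.0131924 + 0.2·0.857143 + 0.2·0.926727 = 0.757669.

0.758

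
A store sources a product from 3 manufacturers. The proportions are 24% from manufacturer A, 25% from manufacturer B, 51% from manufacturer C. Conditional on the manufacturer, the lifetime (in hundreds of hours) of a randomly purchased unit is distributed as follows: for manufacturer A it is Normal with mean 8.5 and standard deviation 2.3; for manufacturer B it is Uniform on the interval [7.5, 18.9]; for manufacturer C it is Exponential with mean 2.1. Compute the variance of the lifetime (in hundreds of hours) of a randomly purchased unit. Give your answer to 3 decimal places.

28.274

Per component, A: μ=8.5, E[X²]=77.54; B: μ=13.2, E[X²]=185.07; C: μ=2.1, E[X²]=8.82.
E[X] = 0.24·8.5 + 0.25·13.2 + 0.51·2.1 = 6.411.
E[X²] = 0.24·77.54 + 0.25·185.07 + 0.51·8.82 = 69.3753.
Var(X) = E[X²] − (E[X])² = 69.3753 − 41.1009 = 28.2744.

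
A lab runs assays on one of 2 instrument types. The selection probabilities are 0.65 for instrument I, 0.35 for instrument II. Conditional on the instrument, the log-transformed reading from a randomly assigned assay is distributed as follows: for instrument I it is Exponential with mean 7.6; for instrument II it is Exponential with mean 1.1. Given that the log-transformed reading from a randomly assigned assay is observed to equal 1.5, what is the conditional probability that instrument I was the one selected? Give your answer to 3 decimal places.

Likelihoods f(1.5 | ·): I: 0.108012; II: 0.232481.
Posterior ∝ prior × likelihood. Numerator for I: 0.65·0.108012 = 0.0702075.
Normalizing constant: 0.65·0.108012 + 0.35·0.232481 = 0.151576.
P(I | observation) = 0.0702075 / 0.151576 = 0.463184.

0.463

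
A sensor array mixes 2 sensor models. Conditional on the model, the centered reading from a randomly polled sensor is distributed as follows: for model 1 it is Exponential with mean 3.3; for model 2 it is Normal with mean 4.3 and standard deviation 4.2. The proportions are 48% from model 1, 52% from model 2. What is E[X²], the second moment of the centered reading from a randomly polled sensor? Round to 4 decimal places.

For each component E[X²] = Var + (mean)², giving 1: 21.78; 2: 36.13.
Overall E[X²] = 0.48·21.78 + 0.52·36.13 = 29.242.

29.2420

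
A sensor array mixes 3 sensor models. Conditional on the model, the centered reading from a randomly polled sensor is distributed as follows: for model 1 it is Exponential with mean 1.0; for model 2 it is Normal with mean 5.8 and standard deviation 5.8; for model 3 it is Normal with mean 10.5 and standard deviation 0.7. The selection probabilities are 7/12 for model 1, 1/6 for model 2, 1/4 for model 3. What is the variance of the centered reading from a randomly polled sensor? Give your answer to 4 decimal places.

22.6344

Per component, 1: μ=1, E[X²]=2; 2: μ=5.8, E[X²]=67.28; 3: μ=10.5, E[X²]=110.74.
E[X] = 0.583333·1 + 0.166667·5.8 + 0.25·10.5 = 4.175.
E[X²] = 0.583333·2 + 0.166667·67.28 + 0.25·110.74 = 40.065.
Var(X) = E[X²] − (E[X])² = 40.065 − 17.4306 = 22.6344.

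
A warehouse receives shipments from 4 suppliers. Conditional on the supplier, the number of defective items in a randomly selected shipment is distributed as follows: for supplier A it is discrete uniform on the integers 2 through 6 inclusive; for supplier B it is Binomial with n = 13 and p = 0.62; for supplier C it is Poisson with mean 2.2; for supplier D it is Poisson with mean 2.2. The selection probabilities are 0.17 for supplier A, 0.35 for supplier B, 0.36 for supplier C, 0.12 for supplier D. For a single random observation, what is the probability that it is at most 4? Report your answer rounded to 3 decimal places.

Conditional on each supplier, P(X ≤ 4): A: 0.6; B: 0.0225264; C: 0.927504; D: 0.927504.
By total probability, P(X ≤ 4) = 0.17·0.6 + 0.35·0.0225264 + 0.36·0.927504 + 0.12·0.927504 = 0.555086.

0.555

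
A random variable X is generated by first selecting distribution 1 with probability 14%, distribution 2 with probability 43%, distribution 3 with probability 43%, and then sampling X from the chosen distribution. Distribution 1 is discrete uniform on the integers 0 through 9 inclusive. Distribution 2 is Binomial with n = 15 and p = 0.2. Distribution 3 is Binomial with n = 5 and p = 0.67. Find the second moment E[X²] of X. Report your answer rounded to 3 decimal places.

For each component E[X²] = Var + (mean)², giving 1: 28.5; 2: 11.4; 3: 12.328.
Overall E[X²] = 0.14·28.5 + 0.43·11.4 + 0.43·12.328 = 14.193.

14.193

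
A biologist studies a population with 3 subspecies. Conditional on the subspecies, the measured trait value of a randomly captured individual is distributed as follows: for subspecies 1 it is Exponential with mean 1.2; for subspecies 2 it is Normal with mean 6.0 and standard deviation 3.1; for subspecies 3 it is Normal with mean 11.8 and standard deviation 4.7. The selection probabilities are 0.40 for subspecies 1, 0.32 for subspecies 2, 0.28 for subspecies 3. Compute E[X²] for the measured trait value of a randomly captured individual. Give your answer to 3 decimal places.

For each component E[X²] = Var + (mean)², giving 1: 2.88; 2: 45.61; 3: 161.33.
Overall E[X²] = 0.4·2.88 + 0.32·45.61 + 0.28·161.33 = 60.9196.

60.920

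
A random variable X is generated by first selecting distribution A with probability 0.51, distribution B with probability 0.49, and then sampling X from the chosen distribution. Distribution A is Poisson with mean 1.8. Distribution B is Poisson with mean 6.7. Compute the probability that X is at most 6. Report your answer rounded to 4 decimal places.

0.7514

Conditional on each component, P(X ≤ 6): A: 0.997431; B: 0.495297.
By total probability, P(X ≤ 6) = 0.51·0.997431 + 0.49·0.495297 = 0.751385.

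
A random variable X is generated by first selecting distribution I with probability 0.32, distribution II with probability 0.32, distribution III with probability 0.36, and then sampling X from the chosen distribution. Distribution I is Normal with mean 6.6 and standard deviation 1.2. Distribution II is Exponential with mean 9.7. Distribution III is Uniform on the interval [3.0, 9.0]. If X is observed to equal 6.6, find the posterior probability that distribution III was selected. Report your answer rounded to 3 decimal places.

0.328

Likelihoods f(6.6 | ·): I: 0.332452; II: 0.052207; III: 0.166667.
Posterior ∝ prior × likelihood. Numerator for III: 0.36·0.166667 = 0.06.
Normalizing constant: 0.32·0.332452 + 0.32·0.052207 + 0.36·0.166667 = 0.183091.
P(III | observation) = 0.06 / 0.183091 = 0.327706.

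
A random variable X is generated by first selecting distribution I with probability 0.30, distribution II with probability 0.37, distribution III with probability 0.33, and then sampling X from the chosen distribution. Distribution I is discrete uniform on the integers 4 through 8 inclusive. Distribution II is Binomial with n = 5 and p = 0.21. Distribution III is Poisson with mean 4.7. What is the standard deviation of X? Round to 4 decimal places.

Per component, I: μ=6, E[X²]=38; II: μ=1.05, E[X²]=1.932; III: μ=4.7, E[X²]=26.79.
E[X] = 0.3·6 + 0.37·1.05 + 0.33·4.7 = 3.7395.
E[X²] = 0.3·38 + 0.37·1.932 + 0.33·26.79 = 20.9555.
Var(X) = E[X²] − (E[X])² = 20.9555 − 13.9839 = 6.97168.
SD(X) = √6.97168 = 2.64039.

2.6404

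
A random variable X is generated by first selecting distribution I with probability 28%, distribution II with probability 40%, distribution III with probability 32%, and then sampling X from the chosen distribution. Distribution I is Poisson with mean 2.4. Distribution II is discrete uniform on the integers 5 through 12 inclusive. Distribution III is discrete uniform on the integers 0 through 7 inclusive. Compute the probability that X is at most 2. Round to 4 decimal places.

Conditional on each component, P(X ≤ 2): I: 0.569709; II: 0; III: 0.375.
By total probability, P(X ≤ 2) = 0.28·0.569709 + 0.4·0 + 0.32·0.375 = 0.279518.

0.2795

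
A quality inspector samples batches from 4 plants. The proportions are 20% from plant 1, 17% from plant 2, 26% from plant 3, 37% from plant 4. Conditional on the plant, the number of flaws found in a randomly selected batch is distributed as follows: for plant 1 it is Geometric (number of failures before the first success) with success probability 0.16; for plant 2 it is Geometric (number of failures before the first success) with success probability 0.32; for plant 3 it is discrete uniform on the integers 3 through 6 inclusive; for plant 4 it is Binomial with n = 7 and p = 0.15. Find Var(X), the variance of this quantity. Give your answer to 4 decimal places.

11.4803

Per component, 1: μ=5.25, E[X²]=60.375; 2: μ=2.125, E[X²]=11.1562; 3: μ=4.5, E[X²]=21.5; 4: μ=1.05, E[X²]=1.995.
E[X] = 0.2·5.25 + 0.17·2.125 + 0.26·4.5 + 0.37·1.05 = 2.96975.
E[X²] = 0.2·60.375 + 0.17·11.1562 + 0.26·21.5 + 0.37·1.995 = 20.2997.
Var(X) = E[X²] − (E[X])² = 20.2997 − 8.81942 = 11.4803.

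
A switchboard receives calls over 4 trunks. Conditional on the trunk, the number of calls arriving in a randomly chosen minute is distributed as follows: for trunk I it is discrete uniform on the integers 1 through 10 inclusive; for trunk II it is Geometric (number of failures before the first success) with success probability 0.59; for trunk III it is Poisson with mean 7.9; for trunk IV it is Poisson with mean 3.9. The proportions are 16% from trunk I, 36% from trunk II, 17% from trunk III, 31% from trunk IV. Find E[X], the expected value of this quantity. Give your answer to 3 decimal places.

3.682

Component means — I: 5.5; II: 0.694915; III: 7.9; IV: 3.9.
E[X] = 0.16·5.5 + 0.36·0.694915 + 0.17·7.9 + 0.31·3.9 = 3.68217.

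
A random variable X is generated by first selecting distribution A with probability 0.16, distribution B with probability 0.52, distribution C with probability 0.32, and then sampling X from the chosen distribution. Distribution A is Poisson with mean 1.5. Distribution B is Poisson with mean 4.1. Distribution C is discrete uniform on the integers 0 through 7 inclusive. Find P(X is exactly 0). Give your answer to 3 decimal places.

Conditional on each component, P(X = 0): A: 0.22313; B: 0.0165727; C: 0.125.
By total probability, P(X = 0) = 0.16·0.22313 + 0.52·0.0165727 + 0.32·0.125 = 0.0843186.

0.084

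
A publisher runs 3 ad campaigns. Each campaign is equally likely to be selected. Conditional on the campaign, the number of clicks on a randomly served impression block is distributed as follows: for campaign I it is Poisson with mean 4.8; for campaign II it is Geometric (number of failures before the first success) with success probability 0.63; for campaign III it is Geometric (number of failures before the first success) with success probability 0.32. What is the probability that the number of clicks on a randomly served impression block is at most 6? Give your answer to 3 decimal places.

0.908

Conditional on each campaign, P(X ≤ 6): I: 0.790805; II: 0.999051; III: 0.93277.
By total probability, P(X ≤ 6) = 0.333333·0.790805 + 0.333333·0.999051 + 0.333333·0.93277 = 0.907542.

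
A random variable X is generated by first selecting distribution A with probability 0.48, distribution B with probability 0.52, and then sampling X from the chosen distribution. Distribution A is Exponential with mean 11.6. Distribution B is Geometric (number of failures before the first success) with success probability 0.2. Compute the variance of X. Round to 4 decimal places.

89.4057

Per component, A: μ=11.6, E[X²]=269.12; B: μ=4, E[X²]=36.
E[X] = 0.48·11.6 + 0.52·4 = 7.648.
E[X²] = 0.48·269.12 + 0.52·36 = 147.898.
Var(X) = E[X²] − (E[X])² = 147.898 − 58.4919 = 89.4057.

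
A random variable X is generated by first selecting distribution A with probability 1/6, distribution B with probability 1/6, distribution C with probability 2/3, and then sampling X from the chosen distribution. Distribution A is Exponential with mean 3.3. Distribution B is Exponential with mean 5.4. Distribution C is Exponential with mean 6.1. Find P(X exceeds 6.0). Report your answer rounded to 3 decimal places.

0.331

Conditional on each component, P(X > 6.0): A: 0.162321; B: 0.329193; C: 0.37396.
By total probability, P(X > 6.0) = 0.166667·0.162321 + 0.166667·0.329193 + 0.666667·0.37396 = 0.331226.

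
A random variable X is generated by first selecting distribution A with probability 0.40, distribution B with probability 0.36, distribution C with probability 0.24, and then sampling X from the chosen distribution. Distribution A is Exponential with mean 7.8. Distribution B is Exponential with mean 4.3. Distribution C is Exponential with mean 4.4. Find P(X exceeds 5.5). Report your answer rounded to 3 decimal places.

Conditional on each component, P(X > 5.5): A: 0.494045; B: 0.278296; C: 0.286505.
By total probability, P(X > 5.5) = 0.4·0.494045 + 0.36·0.278296 + 0.24·0.286505 = 0.366566.

0.367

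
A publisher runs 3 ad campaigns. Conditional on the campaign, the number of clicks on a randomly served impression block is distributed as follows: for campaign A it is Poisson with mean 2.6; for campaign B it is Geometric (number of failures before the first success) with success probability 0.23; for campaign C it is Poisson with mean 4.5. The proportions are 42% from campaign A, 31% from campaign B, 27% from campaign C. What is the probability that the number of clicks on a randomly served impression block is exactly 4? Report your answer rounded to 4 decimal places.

0.1357

Conditional on each campaign, P(X = 4): A: 0.141422; B: 0.080852; C: 0.189808.
By total probability, P(X = 4) = 0.42·0.141422 + 0.31·0.080852 + 0.27·0.189808 = 0.135709.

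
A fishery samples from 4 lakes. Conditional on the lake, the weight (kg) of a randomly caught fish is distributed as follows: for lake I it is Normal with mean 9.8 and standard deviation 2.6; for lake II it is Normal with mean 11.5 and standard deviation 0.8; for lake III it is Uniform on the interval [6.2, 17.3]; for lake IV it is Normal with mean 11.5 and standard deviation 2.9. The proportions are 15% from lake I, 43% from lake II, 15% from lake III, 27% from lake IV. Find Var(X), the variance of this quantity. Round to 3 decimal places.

Per component, I: μ=9.8, E[X²]=102.8; II: μ=11.5, E[X²]=132.89; III: μ=11.75, E[X²]=148.33; IV: μ=11.5, E[X²]=140.66.
E[X] = 0.15·9.8 + 0.43·11.5 + 0.15·11.75 + 0.27·11.5 = 11.2825.
E[X²] = 0.15·102.8 + 0.43·132.89 + 0.15·148.33 + 0.27·140.66 = 132.79.
Var(X) = E[X²] − (E[X])² = 132.79 − 127.295 = 5.49559.

5.496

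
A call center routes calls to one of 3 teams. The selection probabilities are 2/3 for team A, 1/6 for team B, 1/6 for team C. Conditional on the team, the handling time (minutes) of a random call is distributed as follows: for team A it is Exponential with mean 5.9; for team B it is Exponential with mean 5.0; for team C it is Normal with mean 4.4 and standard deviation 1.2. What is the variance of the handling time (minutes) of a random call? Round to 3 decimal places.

27.963

Per component, A: μ=5.9, E[X²]=69.62; B: μ=5, E[X²]=50; C: μ=4.4, E[X²]=20.8.
E[X] = 0.666667·5.9 + 0.166667·5 + 0.166667·4.4 = 5.5.
E[X²] = 0.666667·69.62 + 0.166667·50 + 0.166667·20.8 = 58.2133.
Var(X) = E[X²] − (E[X])² = 58.2133 − 30.25 = 27.9633.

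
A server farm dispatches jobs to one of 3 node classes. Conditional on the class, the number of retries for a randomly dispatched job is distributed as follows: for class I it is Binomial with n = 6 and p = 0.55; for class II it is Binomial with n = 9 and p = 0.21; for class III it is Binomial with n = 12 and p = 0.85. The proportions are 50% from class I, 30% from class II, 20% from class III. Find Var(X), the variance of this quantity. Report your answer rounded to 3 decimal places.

Per component, I: μ=3.3, E[X²]=12.375; II: μ=1.89, E[X²]=5.0652; III: μ=10.2, E[X²]=105.57.
E[X] = 0.5·3.3 + 0.3·1.89 + 0.2·10.2 = 4.257.
E[X²] = 0.5·12.375 + 0.3·5.0652 + 0.2·105.57 = 28.8211.
Var(X) = E[X²] − (E[X])² = 28.8211 − 18.122 = 10.699.

10.699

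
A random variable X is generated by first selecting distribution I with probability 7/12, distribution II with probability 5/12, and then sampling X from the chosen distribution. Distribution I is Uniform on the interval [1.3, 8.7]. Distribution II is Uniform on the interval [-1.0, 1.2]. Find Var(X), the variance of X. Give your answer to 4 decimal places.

8.6658

Per component, I: μ=5, E[X²]=29.5633; II: μ=0.1, E[X²]=0.413333.
E[X] = 0.583333·5 + 0.416667·0.1 = 2.95833.
E[X²] = 0.583333·29.5633 + 0.416667·0.413333 = 17.4175.
Var(X) = E[X²] − (E[X])² = 17.4175 − 8.75174 = 8.66576.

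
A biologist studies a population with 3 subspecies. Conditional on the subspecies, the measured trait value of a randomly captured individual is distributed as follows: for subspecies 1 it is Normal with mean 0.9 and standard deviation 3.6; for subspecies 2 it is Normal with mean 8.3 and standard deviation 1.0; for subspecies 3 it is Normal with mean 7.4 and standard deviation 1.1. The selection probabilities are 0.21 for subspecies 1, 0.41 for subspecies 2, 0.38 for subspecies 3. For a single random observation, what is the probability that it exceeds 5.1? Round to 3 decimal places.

Conditional on each subspecies, P(X > 5.1): 1: 0.121673; 2: 0.999313; 3: 0.981732.
By total probability, P(X > 5.1) = 0.21·0.121673 + 0.41·0.999313 + 0.38·0.981732 = 0.808328.

0.808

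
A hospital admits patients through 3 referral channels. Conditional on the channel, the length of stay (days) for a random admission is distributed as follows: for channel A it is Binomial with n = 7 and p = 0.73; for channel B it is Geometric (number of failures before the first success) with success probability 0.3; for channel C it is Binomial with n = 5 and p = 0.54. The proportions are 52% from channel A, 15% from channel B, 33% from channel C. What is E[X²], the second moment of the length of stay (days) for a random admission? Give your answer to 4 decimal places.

For each component E[X²] = Var + (mean)², giving A: 27.4918; B: 13.2222; C: 8.532.
Overall E[X²] = 0.52·27.4918 + 0.15·13.2222 + 0.33·8.532 = 19.0946.

19.0946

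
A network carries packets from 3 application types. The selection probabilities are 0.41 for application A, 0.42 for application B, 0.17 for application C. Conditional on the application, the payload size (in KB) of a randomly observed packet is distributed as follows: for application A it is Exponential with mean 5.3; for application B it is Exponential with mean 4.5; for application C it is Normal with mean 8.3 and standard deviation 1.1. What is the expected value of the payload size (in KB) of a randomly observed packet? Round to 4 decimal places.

5.4740

Component means — A: 5.3; B: 4.5; C: 8.3.
E[X] = 0.41·5.3 + 0.42·4.5 + 0.17·8.3 = 5.474.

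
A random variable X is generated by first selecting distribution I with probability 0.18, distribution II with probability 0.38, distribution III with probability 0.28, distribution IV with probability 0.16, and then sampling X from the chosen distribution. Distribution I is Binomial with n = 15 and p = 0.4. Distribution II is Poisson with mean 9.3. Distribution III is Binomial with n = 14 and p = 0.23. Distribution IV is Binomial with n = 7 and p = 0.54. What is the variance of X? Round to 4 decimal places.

12.2306

Per component, I: μ=6, E[X²]=39.6; II: μ=9.3, E[X²]=95.79; III: μ=3.22, E[X²]=12.8478; IV: μ=3.78, E[X²]=16.0272.
E[X] = 0.18·6 + 0.38·9.3 + 0.28·3.22 + 0.16·3.78 = 6.1204.
E[X²] = 0.18·39.6 + 0.38·95.79 + 0.28·12.8478 + 0.16·16.0272 = 49.6899.
Var(X) = E[X²] − (E[X])² = 49.6899 − 37.4593 = 12.2306.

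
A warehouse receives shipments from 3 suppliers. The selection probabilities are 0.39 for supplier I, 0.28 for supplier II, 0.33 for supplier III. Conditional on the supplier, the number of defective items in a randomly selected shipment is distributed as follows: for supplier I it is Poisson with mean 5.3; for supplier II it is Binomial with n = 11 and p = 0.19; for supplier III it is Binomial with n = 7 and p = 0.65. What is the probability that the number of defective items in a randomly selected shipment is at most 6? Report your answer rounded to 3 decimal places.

Conditional on each supplier, P(X ≤ 6): I: 0.717134; II: 0.998569; III: 0.950978.
By total probability, P(X ≤ 6) = 0.39·0.717134 + 0.28·0.998569 + 0.33·0.950978 = 0.873104.

0.873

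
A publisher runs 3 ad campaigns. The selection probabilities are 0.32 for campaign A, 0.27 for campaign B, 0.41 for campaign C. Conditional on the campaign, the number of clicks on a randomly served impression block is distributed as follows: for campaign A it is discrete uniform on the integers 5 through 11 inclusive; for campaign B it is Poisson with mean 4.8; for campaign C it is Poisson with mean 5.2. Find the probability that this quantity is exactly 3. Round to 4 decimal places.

Conditional on each campaign, P(X = 3): A: 0; B: 0.151691; C: 0.129279.
By total probability, P(X = 3) = 0.32·0 + 0.27·0.151691 + 0.41·0.129279 = 0.0939608.

0.0940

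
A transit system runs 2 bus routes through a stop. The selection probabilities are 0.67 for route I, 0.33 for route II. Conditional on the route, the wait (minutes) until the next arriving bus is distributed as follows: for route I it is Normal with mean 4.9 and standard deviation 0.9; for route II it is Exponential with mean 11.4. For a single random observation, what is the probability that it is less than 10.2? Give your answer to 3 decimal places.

0.865

Conditional on each route, P(X < 10.2): I: 1; II: 0.591285.
By total probability, P(X < 10.2) = 0.67·1 + 0.33·0.591285 = 0.865124.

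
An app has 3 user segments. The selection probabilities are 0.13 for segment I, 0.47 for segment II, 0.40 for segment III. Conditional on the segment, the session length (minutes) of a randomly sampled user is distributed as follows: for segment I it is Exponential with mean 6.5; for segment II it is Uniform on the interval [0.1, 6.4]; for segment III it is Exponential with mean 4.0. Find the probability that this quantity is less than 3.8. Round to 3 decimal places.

0.579

Conditional on each segment, P(X < 3.8): I: 0.44268; II: 0.587302; III: 0.613259.
By total probability, P(X < 3.8) = 0.13·0.44268 + 0.47·0.587302 + 0.4·0.613259 = 0.578884.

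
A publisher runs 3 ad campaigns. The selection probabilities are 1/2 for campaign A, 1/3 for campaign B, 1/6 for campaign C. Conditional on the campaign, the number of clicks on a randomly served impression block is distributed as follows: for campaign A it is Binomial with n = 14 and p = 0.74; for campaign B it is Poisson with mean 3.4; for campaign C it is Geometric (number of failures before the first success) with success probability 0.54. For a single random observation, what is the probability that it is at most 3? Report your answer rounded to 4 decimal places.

Conditional on each campaign, P(X ≤ 3): A: 5.9157e-05; B: 0.558357; C: 0.955225.
By total probability, P(X ≤ 3) = 0.5·5.9157e-05 + 0.333333·0.558357 + 0.166667·0.955225 = 0.345353.

0.3454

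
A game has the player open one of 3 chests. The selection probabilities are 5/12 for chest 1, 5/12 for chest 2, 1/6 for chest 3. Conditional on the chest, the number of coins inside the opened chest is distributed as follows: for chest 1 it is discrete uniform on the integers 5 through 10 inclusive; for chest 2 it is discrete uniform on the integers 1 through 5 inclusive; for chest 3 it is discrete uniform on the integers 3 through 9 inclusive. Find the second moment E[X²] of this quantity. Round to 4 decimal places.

35.9028

For each component E[X²] = Var + (mean)², giving 1: 59.1667; 2: 11; 3: 40.
Overall E[X²] = 0.416667·59.1667 + 0.416667·11 + 0.166667·40 = 35.9028.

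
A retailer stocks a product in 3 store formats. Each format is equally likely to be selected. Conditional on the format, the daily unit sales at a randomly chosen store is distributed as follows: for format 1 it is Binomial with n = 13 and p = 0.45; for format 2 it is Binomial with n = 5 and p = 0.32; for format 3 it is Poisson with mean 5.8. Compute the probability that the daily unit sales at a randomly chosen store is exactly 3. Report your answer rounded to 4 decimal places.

0.1053

Conditional on each format, P(X = 3): 1: 0.0660132; 2: 0.151519; 3: 0.098452.
By total probability, P(X = 3) = 0.333333·0.0660132 + 0.333333·0.151519 + 0.333333·0.098452 = 0.105328.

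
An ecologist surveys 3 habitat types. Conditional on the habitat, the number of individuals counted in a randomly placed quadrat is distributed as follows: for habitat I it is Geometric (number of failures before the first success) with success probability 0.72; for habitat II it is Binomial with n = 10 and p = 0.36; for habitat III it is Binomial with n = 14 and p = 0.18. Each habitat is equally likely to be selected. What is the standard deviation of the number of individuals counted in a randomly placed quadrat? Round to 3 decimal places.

1.848

Per component, I: μ=0.388889, E[X²]=0.691358; II: μ=3.6, E[X²]=15.264; III: μ=2.52, E[X²]=8.4168.
E[X] = 0.333333·0.388889 + 0.333333·3.6 + 0.333333·2.52 = 2.16963.
E[X²] = 0.333333·0.691358 + 0.333333·15.264 + 0.333333·8.4168 = 8.12405.
Var(X) = E[X²] − (E[X])² = 8.12405 − 4.70729 = 3.41676.
SD(X) = √3.41676 = 1.84845.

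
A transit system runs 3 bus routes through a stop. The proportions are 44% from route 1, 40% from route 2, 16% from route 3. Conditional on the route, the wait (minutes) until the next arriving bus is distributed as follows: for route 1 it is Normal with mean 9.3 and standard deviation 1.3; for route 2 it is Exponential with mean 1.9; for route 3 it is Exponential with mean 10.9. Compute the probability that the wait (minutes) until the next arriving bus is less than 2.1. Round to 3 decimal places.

Conditional on each route, P(X < 2.1): 1: 1.5257e-08; 2: 0.668876; 3: 0.175238.
By total probability, P(X < 2.1) = 0.44·1.5257e-08 + 0.4·0.668876 + 0.16·0.175238 = 0.295589.

0.296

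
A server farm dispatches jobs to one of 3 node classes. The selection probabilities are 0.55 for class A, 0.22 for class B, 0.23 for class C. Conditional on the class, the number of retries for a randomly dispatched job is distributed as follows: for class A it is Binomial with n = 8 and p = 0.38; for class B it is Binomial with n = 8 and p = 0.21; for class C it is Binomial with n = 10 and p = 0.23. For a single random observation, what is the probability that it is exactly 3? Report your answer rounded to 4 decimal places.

Conditional on each class, P(X = 3): A: 0.281512; B: 0.159581; C: 0.234315.
By total probability, P(X = 3) = 0.55·0.281512 + 0.22·0.159581 + 0.23·0.234315 = 0.243832.

0.2438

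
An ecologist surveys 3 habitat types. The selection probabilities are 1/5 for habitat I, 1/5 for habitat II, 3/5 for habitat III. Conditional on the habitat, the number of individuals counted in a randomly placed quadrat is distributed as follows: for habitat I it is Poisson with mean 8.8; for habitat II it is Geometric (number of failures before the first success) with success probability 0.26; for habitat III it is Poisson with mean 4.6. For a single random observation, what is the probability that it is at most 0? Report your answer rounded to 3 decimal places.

Conditional on each habitat, P(X ≤ 0): I: 0.000150733; II: 0.26; III: 0.0100518.
By total probability, P(X ≤ 0) = 0.2·0.000150733 + 0.2·0.26 + 0.6·0.0100518 = 0.0580612.

0.058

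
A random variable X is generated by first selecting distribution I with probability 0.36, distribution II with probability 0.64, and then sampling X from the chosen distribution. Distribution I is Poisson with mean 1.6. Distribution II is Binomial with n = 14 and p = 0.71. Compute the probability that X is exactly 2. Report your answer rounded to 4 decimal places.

Conditional on each component, P(X = 2): I: 0.258428; II: 1.62306e-05.
By total probability, P(X = 2) = 0.36·0.258428 + 0.64·1.62306e-05 = 0.0930443.

0.0930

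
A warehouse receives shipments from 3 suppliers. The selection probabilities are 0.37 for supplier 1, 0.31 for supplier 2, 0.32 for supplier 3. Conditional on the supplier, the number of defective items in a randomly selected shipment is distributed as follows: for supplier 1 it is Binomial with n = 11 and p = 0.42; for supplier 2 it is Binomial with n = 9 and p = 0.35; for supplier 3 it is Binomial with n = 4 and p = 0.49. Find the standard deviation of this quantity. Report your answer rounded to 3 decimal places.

1.781

Per component, 1: μ=4.62, E[X²]=24.024; 2: μ=3.15, E[X²]=11.97; 3: μ=1.96, E[X²]=4.8412.
E[X] = 0.37·4.62 + 0.31·3.15 + 0.32·1.96 = 3.3131.
E[X²] = 0.37·24.024 + 0.31·11.97 + 0.32·4.8412 = 14.1488.
Var(X) = E[X²] − (E[X])² = 14.1488 − 10.9766 = 3.17213.
SD(X) = √3.17213 = 1.78105.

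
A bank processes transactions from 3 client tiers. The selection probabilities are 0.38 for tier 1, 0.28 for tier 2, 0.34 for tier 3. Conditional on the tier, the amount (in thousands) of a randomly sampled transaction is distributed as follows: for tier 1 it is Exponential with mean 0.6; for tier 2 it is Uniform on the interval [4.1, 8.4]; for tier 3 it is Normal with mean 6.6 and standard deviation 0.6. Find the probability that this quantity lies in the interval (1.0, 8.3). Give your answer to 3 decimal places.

0.684

Conditional on each tier, P(1.0 < X < 8.3): 1: 0.188875; 2: 0.976744; 3: 0.997697.
By total probability, P(1.0 < X < 8.3) = 0.38·0.188875 + 0.28·0.976744 + 0.34·0.997697 = 0.684478.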